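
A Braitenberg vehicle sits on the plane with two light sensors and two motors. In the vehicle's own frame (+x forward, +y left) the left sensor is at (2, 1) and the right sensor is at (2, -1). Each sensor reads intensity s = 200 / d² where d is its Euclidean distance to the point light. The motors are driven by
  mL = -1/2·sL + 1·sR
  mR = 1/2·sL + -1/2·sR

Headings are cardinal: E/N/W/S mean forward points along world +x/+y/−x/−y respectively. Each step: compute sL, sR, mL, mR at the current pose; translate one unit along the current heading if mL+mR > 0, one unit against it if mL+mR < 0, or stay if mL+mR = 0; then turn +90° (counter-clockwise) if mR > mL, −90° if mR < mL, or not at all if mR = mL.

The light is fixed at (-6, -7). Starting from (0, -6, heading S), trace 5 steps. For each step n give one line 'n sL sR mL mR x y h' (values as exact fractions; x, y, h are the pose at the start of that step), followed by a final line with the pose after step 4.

0 4 100/13 74/13 -24/13 0 -6 S
1 200/17 200/17 100/17 0 0 -7 W
2 10 5 0 5/2 -1 -7 N
3 200/9 200/13 500/117 400/117 -1 -6 W
4 100/9 100/17 50/153 400/153 -2 -6 N
final -2 -5 W

n=0: pose=(0,-6,S); sL=4, sR=100/13; mL=74/13, mR=-24/13; mL+mR=50/13 → advance +1; mR−mL=-98/13 → turn -1·90°
n=1: pose=(0,-7,W); sL=200/17, sR=200/17; mL=100/17, mR=0; mL+mR=100/17 → advance +1; mR−mL=-100/17 → turn -1·90°
n=2: pose=(-1,-7,N); sL=10, sR=5; mL=0, mR=5/2; mL+mR=5/2 → advance +1; mR−mL=5/2 → turn +1·90°
n=3: pose=(-1,-6,W); sL=200/9, sR=200/13; mL=500/117, mR=400/117; mL+mR=100/13 → advance +1; mR−mL=-100/117 → turn -1·90°
n=4: pose=(-2,-6,N); sL=100/9, sR=100/17; mL=50/153, mR=400/153; mL+mR=50/17 → advance +1; mR−mL=350/153 → turn +1·90°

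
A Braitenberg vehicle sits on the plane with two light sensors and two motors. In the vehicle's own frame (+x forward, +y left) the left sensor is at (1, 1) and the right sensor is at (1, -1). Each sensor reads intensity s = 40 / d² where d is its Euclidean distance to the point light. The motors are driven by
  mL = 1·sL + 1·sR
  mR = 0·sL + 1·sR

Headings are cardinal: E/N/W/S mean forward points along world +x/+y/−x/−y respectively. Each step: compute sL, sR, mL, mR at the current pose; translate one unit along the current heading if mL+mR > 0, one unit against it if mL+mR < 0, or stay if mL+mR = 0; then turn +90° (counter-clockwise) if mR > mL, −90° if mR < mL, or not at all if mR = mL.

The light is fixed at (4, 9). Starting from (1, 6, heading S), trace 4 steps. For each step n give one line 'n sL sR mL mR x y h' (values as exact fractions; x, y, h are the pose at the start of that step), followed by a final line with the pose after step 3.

n=0: pose=(1,6,S); sL=2, sR=5/4; mL=13/4, mR=5/4; mL+mR=9/2 → advance +1; mR−mL=-2 → turn -1·90°
n=1: pose=(1,5,W); sL=40/41, sR=8/5; mL=528/205, mR=8/5; mL+mR=856/205 → advance +1; mR−mL=-40/41 → turn -1·90°
n=2: pose=(0,5,N); sL=20/17, sR=20/9; mL=520/153, mR=20/9; mL+mR=860/153 → advance +1; mR−mL=-20/17 → turn -1·90°
n=3: pose=(0,6,E); sL=40/13, sR=8/5; mL=304/65, mR=8/5; mL+mR=408/65 → advance +1; mR−mL=-40/13 → turn -1·90°

0 2 5/4 13/4 5/4 1 6 S
1 40/41 8/5 528/205 8/5 1 5 W
2 20/17 20/9 520/153 20/9 0 5 N
3 40/13 8/5 304/65 8/5 0 6 E
final 1 6 S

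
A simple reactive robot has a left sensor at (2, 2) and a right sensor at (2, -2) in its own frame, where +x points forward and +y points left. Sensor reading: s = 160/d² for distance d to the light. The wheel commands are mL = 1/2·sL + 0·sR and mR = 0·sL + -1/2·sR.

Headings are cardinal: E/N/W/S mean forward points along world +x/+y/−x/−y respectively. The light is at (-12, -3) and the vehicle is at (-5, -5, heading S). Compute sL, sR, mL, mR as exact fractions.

left sensor world pos  = (-3, -7); dL² = 97
right sensor world pos = (-7, -7); dR² = 41
sL = 160/97 = 160/97
sR = 160/41 = 160/41
mL = 1/2·sL + 0·sR = 80/97
mR = 0·sL + -1/2·sR = -80/41

160/97 160/41 80/97 -80/41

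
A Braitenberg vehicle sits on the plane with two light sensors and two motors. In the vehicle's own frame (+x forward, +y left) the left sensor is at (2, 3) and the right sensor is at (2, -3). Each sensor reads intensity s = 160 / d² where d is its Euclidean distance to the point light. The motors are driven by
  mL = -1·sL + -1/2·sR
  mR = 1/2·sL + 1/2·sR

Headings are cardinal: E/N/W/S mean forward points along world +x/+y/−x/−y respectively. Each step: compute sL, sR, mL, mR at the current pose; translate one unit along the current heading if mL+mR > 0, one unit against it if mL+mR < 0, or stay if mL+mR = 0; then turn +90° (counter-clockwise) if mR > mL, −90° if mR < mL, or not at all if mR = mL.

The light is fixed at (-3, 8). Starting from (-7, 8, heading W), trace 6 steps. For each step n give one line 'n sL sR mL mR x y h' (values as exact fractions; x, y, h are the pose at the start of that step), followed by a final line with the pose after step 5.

n=0: pose=(-7,8,W); sL=32/9, sR=32/9; mL=-16/3, mR=32/9; mL+mR=-16/9 → advance -1; mR−mL=80/9 → turn +1·90°
n=1: pose=(-6,8,S); sL=40, sR=4; mL=-42, mR=22; mL+mR=-20 → advance -1; mR−mL=64 → turn +1·90°
n=2: pose=(-6,9,E); sL=160/17, sR=32; mL=-432/17, mR=352/17; mL+mR=-80/17 → advance -1; mR−mL=784/17 → turn +1·90°
n=3: pose=(-7,9,N); sL=80/29, sR=16; mL=-312/29, mR=272/29; mL+mR=-40/29 → advance -1; mR−mL=584/29 → turn +1·90°
n=4: pose=(-7,8,W); sL=32/9, sR=32/9; mL=-16/3, mR=32/9; mL+mR=-16/9 → advance -1; mR−mL=80/9 → turn +1·90°
n=5: pose=(-6,8,S); sL=40, sR=4; mL=-42, mR=22; mL+mR=-20 → advance -1; mR−mL=64 → turn +1·90°

0 32/9 32/9 -16/3 32/9 -7 8 W
1 40 4 -42 22 -6 8 S
2 160/17 32 -432/17 352/17 -6 9 E
3 80/29 16 -312/29 272/29 -7 9 N
4 32/9 32/9 -16/3 32/9 -7 8 W
5 40 4 -42 22 -6 8 S
final -6 9 E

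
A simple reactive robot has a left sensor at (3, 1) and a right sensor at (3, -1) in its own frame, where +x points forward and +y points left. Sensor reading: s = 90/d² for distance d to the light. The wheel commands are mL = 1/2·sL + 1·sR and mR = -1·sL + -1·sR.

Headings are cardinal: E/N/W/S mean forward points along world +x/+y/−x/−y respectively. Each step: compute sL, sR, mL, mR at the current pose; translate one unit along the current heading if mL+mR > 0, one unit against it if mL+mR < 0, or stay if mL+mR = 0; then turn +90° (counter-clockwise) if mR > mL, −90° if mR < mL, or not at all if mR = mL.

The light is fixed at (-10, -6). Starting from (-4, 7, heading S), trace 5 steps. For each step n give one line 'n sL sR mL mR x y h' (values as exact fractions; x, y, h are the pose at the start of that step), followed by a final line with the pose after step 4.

0 90/149 18/25 3807/3725 -4932/3725 -4 7 S
1 45/89 5/13 1475/2314 -1030/1157 -4 8 W
2 18/65 90/353 9027/22945 -12204/22945 -3 8 N
3 45/148 45/122 9405/18056 -6075/9028 -3 7 E
4 90/149 18/25 3807/3725 -4932/3725 -4 7 S
final -4 8 W

n=0: pose=(-4,7,S); sL=90/149, sR=18/25; mL=3807/3725, mR=-4932/3725; mL+mR=-45/149 → advance -1; mR−mL=-8739/3725 → turn -1·90°
n=1: pose=(-4,8,W); sL=45/89, sR=5/13; mL=1475/2314, mR=-1030/1157; mL+mR=-45/178 → advance -1; mR−mL=-3535/2314 → turn -1·90°
n=2: pose=(-3,8,N); sL=18/65, sR=90/353; mL=9027/22945, mR=-12204/22945; mL+mR=-9/65 → advance -1; mR−mL=-21231/22945 → turn -1·90°
n=3: pose=(-3,7,E); sL=45/148, sR=45/122; mL=9405/18056, mR=-6075/9028; mL+mR=-45/296 → advance -1; mR−mL=-21555/18056 → turn -1·90°
n=4: pose=(-4,7,S); sL=90/149, sR=18/25; mL=3807/3725, mR=-4932/3725; mL+mR=-45/149 → advance -1; mR−mL=-8739/3725 → turn -1·90°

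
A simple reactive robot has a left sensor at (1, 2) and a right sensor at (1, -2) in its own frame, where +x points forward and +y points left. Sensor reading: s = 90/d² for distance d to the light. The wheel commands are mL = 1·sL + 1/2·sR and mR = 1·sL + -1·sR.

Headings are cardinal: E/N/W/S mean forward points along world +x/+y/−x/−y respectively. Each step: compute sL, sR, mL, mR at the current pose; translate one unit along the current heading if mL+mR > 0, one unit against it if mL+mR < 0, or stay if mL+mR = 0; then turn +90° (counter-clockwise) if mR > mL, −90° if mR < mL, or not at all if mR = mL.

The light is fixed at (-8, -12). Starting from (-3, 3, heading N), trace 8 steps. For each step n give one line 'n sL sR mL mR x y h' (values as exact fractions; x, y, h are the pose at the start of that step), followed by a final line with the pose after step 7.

0 18/53 18/61 1575/3233 144/3233 -3 3 N
1 1/4 45/116 103/232 -4/29 -3 4 E
2 90/289 90/241 34695/69649 -4320/69649 -2 4 S
3 45/97 45/157 18495/30458 2700/15229 -2 3 W
4 18/53 18/61 1575/3233 144/3233 -3 3 N
5 1/4 45/116 103/232 -4/29 -3 4 E
6 90/289 90/241 34695/69649 -4320/69649 -2 4 S
7 45/97 45/157 18495/30458 2700/15229 -2 3 W
final -3 3 N

n=0: pose=(-3,3,N); sL=18/53, sR=18/61; mL=1575/3233, mR=144/3233; mL+mR=1719/3233 → advance +1; mR−mL=-27/61 → turn -1·90°
n=1: pose=(-3,4,E); sL=1/4, sR=45/116; mL=103/232, mR=-4/29; mL+mR=71/232 → advance +1; mR−mL=-135/232 → turn -1·90°
n=2: pose=(-2,4,S); sL=90/289, sR=90/241; mL=34695/69649, mR=-4320/69649; mL+mR=30375/69649 → advance +1; mR−mL=-135/241 → turn -1·90°
n=3: pose=(-2,3,W); sL=45/97, sR=45/157; mL=18495/30458, mR=2700/15229; mL+mR=23895/30458 → advance +1; mR−mL=-135/314 → turn -1·90°
n=4: pose=(-3,3,N); sL=18/53, sR=18/61; mL=1575/3233, mR=144/3233; mL+mR=1719/3233 → advance +1; mR−mL=-27/61 → turn -1·90°
n=5: pose=(-3,4,E); sL=1/4, sR=45/116; mL=103/232, mR=-4/29; mL+mR=71/232 → advance +1; mR−mL=-135/232 → turn -1·90°
n=6: pose=(-2,4,S); sL=90/289, sR=90/241; mL=34695/69649, mR=-4320/69649; mL+mR=30375/69649 → advance +1; mR−mL=-135/241 → turn -1·90°
n=7: pose=(-2,3,W); sL=45/97, sR=45/157; mL=18495/30458, mR=2700/15229; mL+mR=23895/30458 → advance +1; mR−mL=-135/314 → turn -1·90°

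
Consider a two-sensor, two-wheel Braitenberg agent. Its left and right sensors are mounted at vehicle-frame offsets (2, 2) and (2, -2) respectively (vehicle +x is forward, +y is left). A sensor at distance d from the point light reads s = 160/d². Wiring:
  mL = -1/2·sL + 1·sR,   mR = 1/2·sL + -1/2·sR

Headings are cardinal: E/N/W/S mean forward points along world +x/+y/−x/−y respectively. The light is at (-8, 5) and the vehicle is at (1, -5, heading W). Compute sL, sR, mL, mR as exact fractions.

160/193 160/113 21840/21809 -6400/21809

left sensor world pos  = (-1, -7); dL² = 193
right sensor world pos = (-1, -3); dR² = 113
sL = 160/193 = 160/193
sR = 160/113 = 160/113
mL = -1/2·sL + 1·sR = 21840/21809
mR = 1/2·sL + -1/2·sR = -6400/21809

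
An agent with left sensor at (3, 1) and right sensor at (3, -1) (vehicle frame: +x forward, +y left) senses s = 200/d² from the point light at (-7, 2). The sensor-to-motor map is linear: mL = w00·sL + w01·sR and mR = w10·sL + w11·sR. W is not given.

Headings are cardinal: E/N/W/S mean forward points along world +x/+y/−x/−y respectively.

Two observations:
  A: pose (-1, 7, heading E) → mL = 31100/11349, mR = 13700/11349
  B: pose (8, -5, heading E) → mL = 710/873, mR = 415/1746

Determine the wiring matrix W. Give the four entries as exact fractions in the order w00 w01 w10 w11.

1 1/2 -1/2 1

obs A: pose=(-1,7,E) → sL=200/117, sR=200/97, mL=31100/11349, mR=13700/11349
obs B: pose=(8,-5,E) → sL=5/9, sR=50/97, mL=710/873, mR=415/1746
sensor matrix S = [[200/117, 200/97], [5/9, 50/97]]; det S = -1000/3783
solve [mL_A; mL_B] = S·[w00; w01] and [mR_A; mR_B] = S·[w10; w11]:
  w00 = 1, w01 = 1/2, w10 = -1/2, w11 = 1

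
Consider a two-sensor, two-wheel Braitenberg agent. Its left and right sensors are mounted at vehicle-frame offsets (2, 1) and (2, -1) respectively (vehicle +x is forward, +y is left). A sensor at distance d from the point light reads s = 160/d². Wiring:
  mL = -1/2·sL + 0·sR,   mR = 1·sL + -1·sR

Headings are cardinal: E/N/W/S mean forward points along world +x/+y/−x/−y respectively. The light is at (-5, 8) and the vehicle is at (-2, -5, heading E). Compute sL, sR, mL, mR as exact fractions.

left sensor world pos  = (0, -4); dL² = 169
right sensor world pos = (0, -6); dR² = 221
sL = 160/169 = 160/169
sR = 160/221 = 160/221
mL = -1/2·sL + 0·sR = -80/169
mR = 1·sL + -1·sR = 640/2873

160/169 160/221 -80/169 640/2873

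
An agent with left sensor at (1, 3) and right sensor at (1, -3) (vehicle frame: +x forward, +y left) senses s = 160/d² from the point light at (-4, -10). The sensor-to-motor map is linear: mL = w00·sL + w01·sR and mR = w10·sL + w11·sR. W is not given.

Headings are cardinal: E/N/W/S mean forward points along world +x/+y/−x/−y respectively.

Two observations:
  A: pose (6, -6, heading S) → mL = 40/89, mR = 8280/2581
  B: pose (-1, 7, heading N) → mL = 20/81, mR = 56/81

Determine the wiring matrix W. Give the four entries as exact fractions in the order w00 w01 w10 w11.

obs A: pose=(6,-6,S) → sL=80/89, sR=80/29, mL=40/89, mR=8280/2581
obs B: pose=(-1,7,N) → sL=40/81, sR=4/9, mL=20/81, mR=56/81
sensor matrix S = [[80/89, 80/29], [40/81, 4/9]]; det S = -201280/209061
solve [mL_A; mL_B] = S·[w00; w01] and [mR_A; mR_B] = S·[w10; w11]:
  w00 = 1/2, w01 = 0, w10 = 1/2, w11 = 1

1/2 0 1/2 1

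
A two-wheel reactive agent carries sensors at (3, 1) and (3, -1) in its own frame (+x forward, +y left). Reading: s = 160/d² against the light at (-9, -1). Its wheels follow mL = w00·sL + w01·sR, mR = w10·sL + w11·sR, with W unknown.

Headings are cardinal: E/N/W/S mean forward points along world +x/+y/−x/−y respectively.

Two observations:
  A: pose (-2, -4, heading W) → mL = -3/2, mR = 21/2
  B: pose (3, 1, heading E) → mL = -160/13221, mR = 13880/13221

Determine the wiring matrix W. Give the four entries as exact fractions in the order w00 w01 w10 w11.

1/2 -1/2 1/2 1

obs A: pose=(-2,-4,W) → sL=5, sR=8, mL=-3/2, mR=21/2
obs B: pose=(3,1,E) → sL=80/117, sR=80/113, mL=-160/13221, mR=13880/13221
sensor matrix S = [[5, 8], [80/117, 80/113]]; det S = -25520/13221
solve [mL_A; mL_B] = S·[w00; w01] and [mR_A; mR_B] = S·[w10; w11]:
  w00 = 1/2, w01 = -1/2, w10 = 1/2, w11 = 1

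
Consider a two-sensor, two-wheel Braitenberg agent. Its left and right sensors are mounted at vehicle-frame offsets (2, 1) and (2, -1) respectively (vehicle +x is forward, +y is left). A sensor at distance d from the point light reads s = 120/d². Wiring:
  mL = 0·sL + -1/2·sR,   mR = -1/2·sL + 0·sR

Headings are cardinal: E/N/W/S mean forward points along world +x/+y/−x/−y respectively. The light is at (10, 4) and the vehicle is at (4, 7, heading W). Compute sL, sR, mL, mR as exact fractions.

left sensor world pos  = (2, 6); dL² = 68
right sensor world pos = (2, 8); dR² = 80
sL = 120/68 = 30/17
sR = 120/80 = 3/2
mL = 0·sL + -1/2·sR = -3/4
mR = -1/2·sL + 0·sR = -15/17

30/17 3/2 -3/4 -15/17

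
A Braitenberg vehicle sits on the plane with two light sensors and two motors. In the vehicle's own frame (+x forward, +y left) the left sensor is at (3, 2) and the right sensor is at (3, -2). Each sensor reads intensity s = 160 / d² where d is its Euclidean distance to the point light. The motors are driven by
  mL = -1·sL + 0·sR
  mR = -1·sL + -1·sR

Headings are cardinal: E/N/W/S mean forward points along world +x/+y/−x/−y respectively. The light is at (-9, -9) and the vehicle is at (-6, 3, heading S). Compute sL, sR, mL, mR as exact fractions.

80/53 80/41 -80/53 -7520/2173

left sensor world pos  = (-4, 0); dL² = 106
right sensor world pos = (-8, 0); dR² = 82
sL = 160/106 = 80/53
sR = 160/82 = 80/41
mL = -1·sL + 0·sR = -80/53
mR = -1·sL + -1·sR = -7520/2173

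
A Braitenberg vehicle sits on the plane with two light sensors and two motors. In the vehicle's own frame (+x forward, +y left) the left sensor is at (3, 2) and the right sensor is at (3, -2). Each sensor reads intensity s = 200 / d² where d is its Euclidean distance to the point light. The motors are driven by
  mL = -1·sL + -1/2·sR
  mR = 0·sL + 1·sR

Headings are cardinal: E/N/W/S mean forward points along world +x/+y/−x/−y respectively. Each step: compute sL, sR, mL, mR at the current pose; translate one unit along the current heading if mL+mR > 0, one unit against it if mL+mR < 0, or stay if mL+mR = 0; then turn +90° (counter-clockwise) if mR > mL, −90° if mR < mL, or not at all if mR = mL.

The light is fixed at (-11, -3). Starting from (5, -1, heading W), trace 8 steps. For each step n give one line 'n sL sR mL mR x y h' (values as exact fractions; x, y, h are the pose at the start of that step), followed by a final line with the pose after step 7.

0 200/169 40/37 -10780/6253 40/37 5 -1 W
1 100/181 100/113 -20350/20453 100/113 6 -1 S
2 8/17 200/401 -4908/6817 200/401 6 0 E
3 25/29 5/9 -595/522 5/9 5 0 N
4 200/169 40/37 -10780/6253 40/37 5 -1 W
5 100/181 100/113 -20350/20453 100/113 6 -1 S
6 8/17 200/401 -4908/6817 200/401 6 0 E
7 25/29 5/9 -595/522 5/9 5 0 N
final 5 -1 W

n=0: pose=(5,-1,W); sL=200/169, sR=40/37; mL=-10780/6253, mR=40/37; mL+mR=-4020/6253 → advance -1; mR−mL=17540/6253 → turn +1·90°
n=1: pose=(6,-1,S); sL=100/181, sR=100/113; mL=-20350/20453, mR=100/113; mL+mR=-2250/20453 → advance -1; mR−mL=38450/20453 → turn +1·90°
n=2: pose=(6,0,E); sL=8/17, sR=200/401; mL=-4908/6817, mR=200/401; mL+mR=-1508/6817 → advance -1; mR−mL=8308/6817 → turn +1·90°
n=3: pose=(5,0,N); sL=25/29, sR=5/9; mL=-595/522, mR=5/9; mL+mR=-305/522 → advance -1; mR−mL=295/174 → turn +1·90°
n=4: pose=(5,-1,W); sL=200/169, sR=40/37; mL=-10780/6253, mR=40/37; mL+mR=-4020/6253 → advance -1; mR−mL=17540/6253 → turn +1·90°
n=5: pose=(6,-1,S); sL=100/181, sR=100/113; mL=-20350/20453, mR=100/113; mL+mR=-2250/20453 → advance -1; mR−mL=38450/20453 → turn +1·90°
n=6: pose=(6,0,E); sL=8/17, sR=200/401; mL=-4908/6817, mR=200/401; mL+mR=-1508/6817 → advance -1; mR−mL=8308/6817 → turn +1·90°
n=7: pose=(5,0,N); sL=25/29, sR=5/9; mL=-595/522, mR=5/9; mL+mR=-305/522 → advance -1; mR−mL=295/174 → turn +1·90°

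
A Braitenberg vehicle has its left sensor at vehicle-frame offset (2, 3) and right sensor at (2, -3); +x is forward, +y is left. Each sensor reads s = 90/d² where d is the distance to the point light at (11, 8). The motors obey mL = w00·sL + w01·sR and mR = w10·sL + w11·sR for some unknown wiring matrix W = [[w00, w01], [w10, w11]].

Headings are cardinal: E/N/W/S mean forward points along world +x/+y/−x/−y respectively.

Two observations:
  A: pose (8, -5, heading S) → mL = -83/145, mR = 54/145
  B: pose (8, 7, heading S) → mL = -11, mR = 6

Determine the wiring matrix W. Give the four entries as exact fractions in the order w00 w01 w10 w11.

obs A: pose=(8,-5,S) → sL=2/5, sR=10/29, mL=-83/145, mR=54/145
obs B: pose=(8,7,S) → sL=10, sR=2, mL=-11, mR=6
sensor matrix S = [[2/5, 10/29], [10, 2]]; det S = -384/145
solve [mL_A; mL_B] = S·[w00; w01] and [mR_A; mR_B] = S·[w10; w11]:
  w00 = -1, w01 = -1/2, w10 = 1/2, w11 = 1/2

-1 -1/2 1/2 1/2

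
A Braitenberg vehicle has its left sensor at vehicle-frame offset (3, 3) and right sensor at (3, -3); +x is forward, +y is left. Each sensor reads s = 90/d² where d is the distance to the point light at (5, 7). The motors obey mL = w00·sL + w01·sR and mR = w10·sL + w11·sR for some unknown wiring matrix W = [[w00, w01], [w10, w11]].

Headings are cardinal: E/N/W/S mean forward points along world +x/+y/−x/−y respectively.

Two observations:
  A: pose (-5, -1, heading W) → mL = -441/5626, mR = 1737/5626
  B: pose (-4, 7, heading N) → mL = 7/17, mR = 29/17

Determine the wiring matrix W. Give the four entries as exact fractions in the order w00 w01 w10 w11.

-1 1/2 -1/2 1

obs A: pose=(-5,-1,W) → sL=9/29, sR=45/97, mL=-441/5626, mR=1737/5626
obs B: pose=(-4,7,N) → sL=10/17, sR=2, mL=7/17, mR=29/17
sensor matrix S = [[9/29, 45/97], [10/17, 2]]; det S = 16632/47821
solve [mL_A; mL_B] = S·[w00; w01] and [mR_A; mR_B] = S·[w10; w11]:
  w00 = -1, w01 = 1/2, w10 = -1/2, w11 = 1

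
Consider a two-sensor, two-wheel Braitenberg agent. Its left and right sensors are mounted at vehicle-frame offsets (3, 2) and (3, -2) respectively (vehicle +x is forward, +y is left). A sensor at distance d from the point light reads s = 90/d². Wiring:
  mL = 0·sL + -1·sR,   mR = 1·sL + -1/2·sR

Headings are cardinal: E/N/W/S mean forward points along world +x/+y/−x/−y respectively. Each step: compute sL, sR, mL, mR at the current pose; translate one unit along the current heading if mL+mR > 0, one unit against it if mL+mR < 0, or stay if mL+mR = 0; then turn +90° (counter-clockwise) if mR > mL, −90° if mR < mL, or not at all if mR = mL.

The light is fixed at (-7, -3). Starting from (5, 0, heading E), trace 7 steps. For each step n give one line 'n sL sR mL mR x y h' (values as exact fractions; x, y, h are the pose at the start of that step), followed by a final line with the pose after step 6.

n=0: pose=(5,0,E); sL=9/25, sR=45/113; mL=-45/113, mR=909/5650; mL+mR=-1341/5650 → advance -1; mR−mL=3159/5650 → turn +1·90°
n=1: pose=(4,0,N); sL=10/13, sR=18/41; mL=-18/41, mR=293/533; mL+mR=59/533 → advance +1; mR−mL=527/533 → turn +1·90°
n=2: pose=(4,1,W); sL=45/34, sR=9/10; mL=-9/10, mR=297/340; mL+mR=-9/340 → advance -1; mR−mL=603/340 → turn +1·90°
n=3: pose=(5,1,S); sL=90/197, sR=90/101; mL=-90/101, mR=225/19897; mL+mR=-17505/19897 → advance -1; mR−mL=17955/19897 → turn +1·90°
n=4: pose=(5,2,E); sL=45/137, sR=5/13; mL=-5/13, mR=485/3562; mL+mR=-885/3562 → advance -1; mR−mL=1855/3562 → turn +1·90°
n=5: pose=(4,2,N); sL=18/29, sR=90/233; mL=-90/233, mR=2889/6757; mL+mR=279/6757 → advance +1; mR−mL=5499/6757 → turn +1·90°
n=6: pose=(4,3,W); sL=9/8, sR=45/64; mL=-45/64, mR=99/128; mL+mR=9/128 → advance +1; mR−mL=189/128 → turn +1·90°

0 9/25 45/113 -45/113 909/5650 5 0 E
1 10/13 18/41 -18/41 293/533 4 0 N
2 45/34 9/10 -9/10 297/340 4 1 W
3 90/197 90/101 -90/101 225/19897 5 1 S
4 45/137 5/13 -5/13 485/3562 5 2 E
5 18/29 90/233 -90/233 2889/6757 4 2 N
6 9/8 45/64 -45/64 99/128 4 3 W
final 3 3 S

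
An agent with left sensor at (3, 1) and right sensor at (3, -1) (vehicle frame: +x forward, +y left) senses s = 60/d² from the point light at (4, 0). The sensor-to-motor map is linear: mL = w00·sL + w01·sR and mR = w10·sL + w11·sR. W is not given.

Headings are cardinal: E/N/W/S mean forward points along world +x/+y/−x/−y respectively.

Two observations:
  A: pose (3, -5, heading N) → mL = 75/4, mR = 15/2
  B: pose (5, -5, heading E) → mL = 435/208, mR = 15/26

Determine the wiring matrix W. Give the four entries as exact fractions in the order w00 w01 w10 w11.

1/2 1 0 1/2

obs A: pose=(3,-5,N) → sL=15/2, sR=15, mL=75/4, mR=15/2
obs B: pose=(5,-5,E) → sL=15/8, sR=15/13, mL=435/208, mR=15/26
sensor matrix S = [[15/2, 15], [15/8, 15/13]]; det S = -2025/104
solve [mL_A; mL_B] = S·[w00; w01] and [mR_A; mR_B] = S·[w10; w11]:
  w00 = 1/2, w01 = 1, w10 = 0, w11 = 1/2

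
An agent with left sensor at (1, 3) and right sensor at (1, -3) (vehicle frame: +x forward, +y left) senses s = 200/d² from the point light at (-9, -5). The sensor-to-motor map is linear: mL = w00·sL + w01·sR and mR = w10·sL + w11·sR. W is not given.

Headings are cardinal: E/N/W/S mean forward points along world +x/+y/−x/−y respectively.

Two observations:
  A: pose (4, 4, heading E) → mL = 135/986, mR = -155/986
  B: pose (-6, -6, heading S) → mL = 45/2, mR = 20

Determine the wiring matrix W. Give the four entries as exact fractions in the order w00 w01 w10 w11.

obs A: pose=(4,4,E) → sL=10/17, sR=25/29, mL=135/986, mR=-155/986
obs B: pose=(-6,-6,S) → sL=5, sR=50, mL=45/2, mR=20
sensor matrix S = [[10/17, 25/29], [5, 50]]; det S = 12375/493
solve [mL_A; mL_B] = S·[w00; w01] and [mR_A; mR_B] = S·[w10; w11]:
  w00 = -1/2, w01 = 1/2, w10 = -1, w11 = 1/2

-1/2 1/2 -1 1/2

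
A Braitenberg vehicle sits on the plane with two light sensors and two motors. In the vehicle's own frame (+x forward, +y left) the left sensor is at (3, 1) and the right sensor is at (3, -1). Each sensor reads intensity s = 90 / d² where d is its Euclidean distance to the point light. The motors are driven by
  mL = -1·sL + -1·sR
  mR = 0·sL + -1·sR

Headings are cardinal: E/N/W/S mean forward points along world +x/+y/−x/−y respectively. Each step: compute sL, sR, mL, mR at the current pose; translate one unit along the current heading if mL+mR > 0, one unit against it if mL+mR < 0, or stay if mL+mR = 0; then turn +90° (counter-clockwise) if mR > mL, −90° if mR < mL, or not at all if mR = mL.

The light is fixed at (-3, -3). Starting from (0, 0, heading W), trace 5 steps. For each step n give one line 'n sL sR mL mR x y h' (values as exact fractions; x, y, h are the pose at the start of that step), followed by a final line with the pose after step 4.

n=0: pose=(0,0,W); sL=45/2, sR=45/8; mL=-225/8, mR=-45/8; mL+mR=-135/4 → advance -1; mR−mL=45/2 → turn +1·90°
n=1: pose=(1,0,S); sL=18/5, sR=10; mL=-68/5, mR=-10; mL+mR=-118/5 → advance -1; mR−mL=18/5 → turn +1·90°
n=2: pose=(1,1,E); sL=45/37, sR=45/29; mL=-2970/1073, mR=-45/29; mL+mR=-4635/1073 → advance -1; mR−mL=45/37 → turn +1·90°
n=3: pose=(0,1,N); sL=90/53, sR=18/13; mL=-2124/689, mR=-18/13; mL+mR=-3078/689 → advance -1; mR−mL=90/53 → turn +1·90°
n=4: pose=(0,0,W); sL=45/2, sR=45/8; mL=-225/8, mR=-45/8; mL+mR=-135/4 → advance -1; mR−mL=45/2 → turn +1·90°

0 45/2 45/8 -225/8 -45/8 0 0 W
1 18/5 10 -68/5 -10 1 0 S
2 45/37 45/29 -2970/1073 -45/29 1 1 E
3 90/53 18/13 -2124/689 -18/13 0 1 N
4 45/2 45/8 -225/8 -45/8 0 0 W
final 1 0 S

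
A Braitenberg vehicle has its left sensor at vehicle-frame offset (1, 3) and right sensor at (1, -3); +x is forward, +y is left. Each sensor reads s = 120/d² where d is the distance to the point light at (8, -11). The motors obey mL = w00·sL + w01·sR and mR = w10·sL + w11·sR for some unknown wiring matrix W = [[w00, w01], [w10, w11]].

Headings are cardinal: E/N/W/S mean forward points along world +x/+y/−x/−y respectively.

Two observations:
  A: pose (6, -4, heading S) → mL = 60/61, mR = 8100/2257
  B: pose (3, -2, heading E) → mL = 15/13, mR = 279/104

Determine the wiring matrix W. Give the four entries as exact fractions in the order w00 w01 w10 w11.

obs A: pose=(6,-4,S) → sL=120/37, sR=120/61, mL=60/61, mR=8100/2257
obs B: pose=(3,-2,E) → sL=3/4, sR=30/13, mL=15/13, mR=279/104
sensor matrix S = [[120/37, 120/61], [3/4, 30/13]]; det S = 176310/29341
solve [mL_A; mL_B] = S·[w00; w01] and [mR_A; mR_B] = S·[w10; w11]:
  w00 = 0, w01 = 1/2, w10 = 1/2, w11 = 1

0 1/2 1/2 1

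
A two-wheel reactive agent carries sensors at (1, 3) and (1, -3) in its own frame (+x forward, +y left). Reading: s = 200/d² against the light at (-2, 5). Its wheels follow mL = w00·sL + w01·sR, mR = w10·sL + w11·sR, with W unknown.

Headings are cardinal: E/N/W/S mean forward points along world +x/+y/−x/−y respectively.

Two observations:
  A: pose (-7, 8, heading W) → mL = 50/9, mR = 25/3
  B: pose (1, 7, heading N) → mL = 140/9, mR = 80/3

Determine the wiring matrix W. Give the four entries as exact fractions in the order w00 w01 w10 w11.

obs A: pose=(-7,8,W) → sL=50/9, sR=25/9, mL=50/9, mR=25/3
obs B: pose=(1,7,N) → sL=200/9, sR=40/9, mL=140/9, mR=80/3
sensor matrix S = [[50/9, 25/9], [200/9, 40/9]]; det S = -1000/27
solve [mL_A; mL_B] = S·[w00; w01] and [mR_A; mR_B] = S·[w10; w11]:
  w00 = 1/2, w01 = 1, w10 = 1, w11 = 1

1/2 1 1 1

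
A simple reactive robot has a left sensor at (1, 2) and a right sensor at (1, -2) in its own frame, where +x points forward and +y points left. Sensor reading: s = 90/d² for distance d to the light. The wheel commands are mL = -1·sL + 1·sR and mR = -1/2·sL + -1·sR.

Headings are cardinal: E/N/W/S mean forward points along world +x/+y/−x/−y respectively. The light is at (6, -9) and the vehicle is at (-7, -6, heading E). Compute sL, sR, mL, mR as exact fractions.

90/169 18/29 432/4901 -4347/4901

left sensor world pos  = (-6, -4); dL² = 169
right sensor world pos = (-6, -8); dR² = 145
sL = 90/169 = 90/169
sR = 90/145 = 18/29
mL = -1·sL + 1·sR = 432/4901
mR = -1/2·sL + -1·sR = -4347/4901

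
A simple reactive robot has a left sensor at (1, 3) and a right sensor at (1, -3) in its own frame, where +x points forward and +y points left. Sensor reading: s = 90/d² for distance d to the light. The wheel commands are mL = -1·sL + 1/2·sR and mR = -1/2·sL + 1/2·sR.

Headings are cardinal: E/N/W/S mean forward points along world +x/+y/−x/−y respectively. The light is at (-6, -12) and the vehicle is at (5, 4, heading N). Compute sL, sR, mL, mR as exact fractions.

90/353 18/97 -5553/34241 -1188/34241

left sensor world pos  = (2, 5); dL² = 353
right sensor world pos = (8, 5); dR² = 485
sL = 90/353 = 90/353
sR = 90/485 = 18/97
mL = -1·sL + 1/2·sR = -5553/34241
mR = -1/2·sL + 1/2·sR = -1188/34241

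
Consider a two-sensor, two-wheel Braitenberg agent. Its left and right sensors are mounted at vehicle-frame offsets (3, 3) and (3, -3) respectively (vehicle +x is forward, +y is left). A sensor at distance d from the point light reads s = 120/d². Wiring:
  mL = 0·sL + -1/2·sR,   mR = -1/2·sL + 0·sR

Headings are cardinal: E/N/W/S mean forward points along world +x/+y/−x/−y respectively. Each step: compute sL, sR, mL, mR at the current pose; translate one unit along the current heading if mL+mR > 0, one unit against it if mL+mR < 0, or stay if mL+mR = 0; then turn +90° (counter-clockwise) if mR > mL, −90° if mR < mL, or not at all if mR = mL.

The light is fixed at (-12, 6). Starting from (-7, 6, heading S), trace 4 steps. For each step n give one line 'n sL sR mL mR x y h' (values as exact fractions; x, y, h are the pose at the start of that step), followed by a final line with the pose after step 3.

n=0: pose=(-7,6,S); sL=120/73, sR=120/13; mL=-60/13, mR=-60/73; mL+mR=-5160/949 → advance -1; mR−mL=3600/949 → turn +1·90°
n=1: pose=(-7,7,E); sL=3/2, sR=30/17; mL=-15/17, mR=-3/4; mL+mR=-111/68 → advance -1; mR−mL=9/68 → turn +1·90°
n=2: pose=(-8,7,N); sL=120/17, sR=24/13; mL=-12/13, mR=-60/17; mL+mR=-984/221 → advance -1; mR−mL=-576/221 → turn -1·90°
n=3: pose=(-8,6,E); sL=60/29, sR=60/29; mL=-30/29, mR=-30/29; mL+mR=-60/29 → advance -1; mR−mL=0 → turn +0·90°

0 120/73 120/13 -60/13 -60/73 -7 6 S
1 3/2 30/17 -15/17 -3/4 -7 7 E
2 120/17 24/13 -12/13 -60/17 -8 7 N
3 60/29 60/29 -30/29 -30/29 -8 6 E
final -9 6 E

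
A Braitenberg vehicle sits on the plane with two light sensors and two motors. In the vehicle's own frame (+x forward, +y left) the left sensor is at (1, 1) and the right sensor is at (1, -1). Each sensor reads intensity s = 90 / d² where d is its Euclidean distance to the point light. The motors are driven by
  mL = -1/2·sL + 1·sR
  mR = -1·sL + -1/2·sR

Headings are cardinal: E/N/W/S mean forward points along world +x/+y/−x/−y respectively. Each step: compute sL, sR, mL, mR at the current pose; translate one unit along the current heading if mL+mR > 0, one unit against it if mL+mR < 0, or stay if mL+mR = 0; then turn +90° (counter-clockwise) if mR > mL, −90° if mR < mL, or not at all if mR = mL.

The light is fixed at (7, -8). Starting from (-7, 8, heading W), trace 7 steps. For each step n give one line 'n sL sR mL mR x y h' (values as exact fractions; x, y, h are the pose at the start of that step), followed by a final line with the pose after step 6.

n=0: pose=(-7,8,W); sL=1/5, sR=45/257; mL=193/2570, mR=-739/2570; mL+mR=-273/1285 → advance -1; mR−mL=-466/1285 → turn -1·90°
n=1: pose=(-6,8,N); sL=18/97, sR=90/433; mL=4833/42001, mR=-12159/42001; mL+mR=-7326/42001 → advance -1; mR−mL=-16992/42001 → turn -1·90°
n=2: pose=(-6,7,E); sL=9/40, sR=9/34; mL=207/1360, mR=-243/680; mL+mR=-279/1360 → advance -1; mR−mL=-693/1360 → turn -1·90°
n=3: pose=(-7,7,S); sL=18/73, sR=90/421; mL=2781/30733, mR=-10863/30733; mL+mR=-8082/30733 → advance -1; mR−mL=-13644/30733 → turn -1·90°
n=4: pose=(-7,8,W); sL=1/5, sR=45/257; mL=193/2570, mR=-739/2570; mL+mR=-273/1285 → advance -1; mR−mL=-466/1285 → turn -1·90°
n=5: pose=(-6,8,N); sL=18/97, sR=90/433; mL=4833/42001, mR=-12159/42001; mL+mR=-7326/42001 → advance -1; mR−mL=-16992/42001 → turn -1·90°
n=6: pose=(-6,7,E); sL=9/40, sR=9/34; mL=207/1360, mR=-243/680; mL+mR=-279/1360 → advance -1; mR−mL=-693/1360 → turn -1·90°

0 1/5 45/257 193/2570 -739/2570 -7 8 W
1 18/97 90/433 4833/42001 -12159/42001 -6 8 N
2 9/40 9/34 207/1360 -243/680 -6 7 E
3 18/73 90/421 2781/30733 -10863/30733 -7 7 S
4 1/5 45/257 193/2570 -739/2570 -7 8 W
5 18/97 90/433 4833/42001 -12159/42001 -6 8 N
6 9/40 9/34 207/1360 -243/680 -6 7 E
final -7 7 S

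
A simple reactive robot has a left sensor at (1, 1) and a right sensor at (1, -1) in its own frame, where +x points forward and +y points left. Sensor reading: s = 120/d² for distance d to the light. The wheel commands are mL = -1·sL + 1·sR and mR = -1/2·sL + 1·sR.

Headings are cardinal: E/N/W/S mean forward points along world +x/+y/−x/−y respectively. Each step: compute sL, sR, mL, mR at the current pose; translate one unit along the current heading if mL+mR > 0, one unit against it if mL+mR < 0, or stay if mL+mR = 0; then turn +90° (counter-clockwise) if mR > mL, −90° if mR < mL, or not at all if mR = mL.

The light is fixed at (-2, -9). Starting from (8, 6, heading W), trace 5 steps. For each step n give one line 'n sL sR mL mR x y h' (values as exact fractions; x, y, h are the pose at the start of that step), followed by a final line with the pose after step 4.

0 120/277 120/337 -7200/93349 13020/93349 8 6 W
1 15/37 6/13 27/481 249/962 7 6 S
2 24/65 120/269 1344/17485 4572/17485 7 5 E
3 20/51 60/173 -400/8823 1330/8823 8 5 N
4 120/277 120/337 -7200/93349 13020/93349 8 6 W
final 7 6 S

n=0: pose=(8,6,W); sL=120/277, sR=120/337; mL=-7200/93349, mR=13020/93349; mL+mR=5820/93349 → advance +1; mR−mL=60/277 → turn +1·90°
n=1: pose=(7,6,S); sL=15/37, sR=6/13; mL=27/481, mR=249/962; mL+mR=303/962 → advance +1; mR−mL=15/74 → turn +1·90°
n=2: pose=(7,5,E); sL=24/65, sR=120/269; mL=1344/17485, mR=4572/17485; mL+mR=5916/17485 → advance +1; mR−mL=12/65 → turn +1·90°
n=3: pose=(8,5,N); sL=20/51, sR=60/173; mL=-400/8823, mR=1330/8823; mL+mR=310/2941 → advance +1; mR−mL=10/51 → turn +1·90°
n=4: pose=(8,6,W); sL=120/277, sR=120/337; mL=-7200/93349, mR=13020/93349; mL+mR=5820/93349 → advance +1; mR−mL=60/277 → turn +1·90°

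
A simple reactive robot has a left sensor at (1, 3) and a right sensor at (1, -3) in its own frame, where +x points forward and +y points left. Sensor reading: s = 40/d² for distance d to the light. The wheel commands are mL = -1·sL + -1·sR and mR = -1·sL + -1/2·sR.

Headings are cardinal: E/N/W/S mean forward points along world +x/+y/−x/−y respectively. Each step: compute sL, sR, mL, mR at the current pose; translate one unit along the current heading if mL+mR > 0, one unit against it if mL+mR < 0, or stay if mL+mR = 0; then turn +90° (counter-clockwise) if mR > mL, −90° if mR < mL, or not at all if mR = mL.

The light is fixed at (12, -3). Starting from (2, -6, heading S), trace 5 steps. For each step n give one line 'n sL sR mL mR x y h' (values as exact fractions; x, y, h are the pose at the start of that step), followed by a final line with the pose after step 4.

0 8/13 8/37 -400/481 -348/481 2 -6 S
1 20/41 20/53 -1880/2173 -1470/2173 2 -5 E
2 40/197 8/13 -2096/2561 -1308/2561 1 -5 N
3 2/9 5/18 -1/2 -13/36 1 -6 W
4 8/13 8/37 -400/481 -348/481 2 -6 S
final 2 -5 E

n=0: pose=(2,-6,S); sL=8/13, sR=8/37; mL=-400/481, mR=-348/481; mL+mR=-748/481 → advance -1; mR−mL=4/37 → turn +1·90°
n=1: pose=(2,-5,E); sL=20/41, sR=20/53; mL=-1880/2173, mR=-1470/2173; mL+mR=-3350/2173 → advance -1; mR−mL=10/53 → turn +1·90°
n=2: pose=(1,-5,N); sL=40/197, sR=8/13; mL=-2096/2561, mR=-1308/2561; mL+mR=-3404/2561 → advance -1; mR−mL=4/13 → turn +1·90°
n=3: pose=(1,-6,W); sL=2/9, sR=5/18; mL=-1/2, mR=-13/36; mL+mR=-31/36 → advance -1; mR−mL=5/36 → turn +1·90°
n=4: pose=(2,-6,S); sL=8/13, sR=8/37; mL=-400/481, mR=-348/481; mL+mR=-748/481 → advance -1; mR−mL=4/37 → turn +1·90°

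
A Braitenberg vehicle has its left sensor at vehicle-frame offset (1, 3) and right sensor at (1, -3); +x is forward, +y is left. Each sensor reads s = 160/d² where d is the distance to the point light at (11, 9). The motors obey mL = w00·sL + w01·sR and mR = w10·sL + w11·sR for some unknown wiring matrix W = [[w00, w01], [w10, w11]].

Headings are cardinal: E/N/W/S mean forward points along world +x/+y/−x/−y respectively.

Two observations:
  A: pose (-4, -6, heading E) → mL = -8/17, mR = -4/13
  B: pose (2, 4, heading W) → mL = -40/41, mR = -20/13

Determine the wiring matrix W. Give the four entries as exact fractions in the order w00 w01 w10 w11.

obs A: pose=(-4,-6,E) → sL=8/17, sR=4/13, mL=-8/17, mR=-4/13
obs B: pose=(2,4,W) → sL=40/41, sR=20/13, mL=-40/41, mR=-20/13
sensor matrix S = [[8/17, 4/13], [40/41, 20/13]]; det S = 3840/9061
solve [mL_A; mL_B] = S·[w00; w01] and [mR_A; mR_B] = S·[w10; w11]:
  w00 = -1, w01 = 0, w10 = 0, w11 = -1

-1 0 0 -1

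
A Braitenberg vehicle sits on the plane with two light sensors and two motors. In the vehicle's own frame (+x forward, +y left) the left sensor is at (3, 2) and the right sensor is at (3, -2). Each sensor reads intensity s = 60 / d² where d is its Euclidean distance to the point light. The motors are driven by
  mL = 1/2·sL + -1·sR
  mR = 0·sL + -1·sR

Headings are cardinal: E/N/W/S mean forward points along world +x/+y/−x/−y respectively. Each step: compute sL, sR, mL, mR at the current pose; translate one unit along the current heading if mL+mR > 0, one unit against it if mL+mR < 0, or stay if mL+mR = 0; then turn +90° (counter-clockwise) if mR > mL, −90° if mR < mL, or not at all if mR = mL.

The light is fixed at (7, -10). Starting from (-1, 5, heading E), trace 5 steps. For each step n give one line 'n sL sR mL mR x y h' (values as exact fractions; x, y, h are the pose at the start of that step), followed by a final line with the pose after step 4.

0 30/157 30/97 -3255/15229 -30/97 -1 5 E
1 60/193 12/53 -726/10229 -12/53 -2 5 S
2 3/17 5/39 -53/1326 -5/39 -2 6 W
3 60/461 60/397 -15750/183017 -60/397 -1 6 N
4 30/157 30/97 -3255/15229 -30/97 -1 5 E
final -2 5 S

n=0: pose=(-1,5,E); sL=30/157, sR=30/97; mL=-3255/15229, mR=-30/97; mL+mR=-7965/15229 → advance -1; mR−mL=-15/157 → turn -1·90°
n=1: pose=(-2,5,S); sL=60/193, sR=12/53; mL=-726/10229, mR=-12/53; mL+mR=-3042/10229 → advance -1; mR−mL=-30/193 → turn -1·90°
n=2: pose=(-2,6,W); sL=3/17, sR=5/39; mL=-53/1326, mR=-5/39; mL+mR=-223/1326 → advance -1; mR−mL=-3/34 → turn -1·90°
n=3: pose=(-1,6,N); sL=60/461, sR=60/397; mL=-15750/183017, mR=-60/397; mL+mR=-43410/183017 → advance -1; mR−mL=-30/461 → turn -1·90°
n=4: pose=(-1,5,E); sL=30/157, sR=30/97; mL=-3255/15229, mR=-30/97; mL+mR=-7965/15229 → advance -1; mR−mL=-15/157 → turn -1·90°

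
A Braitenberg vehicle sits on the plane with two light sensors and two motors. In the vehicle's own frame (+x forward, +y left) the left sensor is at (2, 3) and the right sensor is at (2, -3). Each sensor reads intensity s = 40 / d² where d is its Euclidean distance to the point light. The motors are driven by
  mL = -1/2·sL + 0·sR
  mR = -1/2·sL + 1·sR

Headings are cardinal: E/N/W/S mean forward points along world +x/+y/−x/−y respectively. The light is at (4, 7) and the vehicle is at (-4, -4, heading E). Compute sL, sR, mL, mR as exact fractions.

left sensor world pos  = (-2, -1); dL² = 100
right sensor world pos = (-2, -7); dR² = 232
sL = 40/100 = 2/5
sR = 40/232 = 5/29
mL = -1/2·sL + 0·sR = -1/5
mR = -1/2·sL + 1·sR = -4/145

2/5 5/29 -1/5 -4/145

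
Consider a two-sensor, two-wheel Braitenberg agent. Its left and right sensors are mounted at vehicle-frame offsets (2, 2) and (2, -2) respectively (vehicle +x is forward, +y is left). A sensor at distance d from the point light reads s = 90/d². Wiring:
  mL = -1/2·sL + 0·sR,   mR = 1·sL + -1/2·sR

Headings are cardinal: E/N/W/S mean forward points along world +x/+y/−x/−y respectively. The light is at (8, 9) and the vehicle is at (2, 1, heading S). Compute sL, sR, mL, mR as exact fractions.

left sensor world pos  = (4, -1); dL² = 116
right sensor world pos = (0, -1); dR² = 164
sL = 90/116 = 45/58
sR = 90/164 = 45/82
mL = -1/2·sL + 0·sR = -45/116
mR = 1·sL + -1/2·sR = 2385/4756

45/58 45/82 -45/116 2385/4756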